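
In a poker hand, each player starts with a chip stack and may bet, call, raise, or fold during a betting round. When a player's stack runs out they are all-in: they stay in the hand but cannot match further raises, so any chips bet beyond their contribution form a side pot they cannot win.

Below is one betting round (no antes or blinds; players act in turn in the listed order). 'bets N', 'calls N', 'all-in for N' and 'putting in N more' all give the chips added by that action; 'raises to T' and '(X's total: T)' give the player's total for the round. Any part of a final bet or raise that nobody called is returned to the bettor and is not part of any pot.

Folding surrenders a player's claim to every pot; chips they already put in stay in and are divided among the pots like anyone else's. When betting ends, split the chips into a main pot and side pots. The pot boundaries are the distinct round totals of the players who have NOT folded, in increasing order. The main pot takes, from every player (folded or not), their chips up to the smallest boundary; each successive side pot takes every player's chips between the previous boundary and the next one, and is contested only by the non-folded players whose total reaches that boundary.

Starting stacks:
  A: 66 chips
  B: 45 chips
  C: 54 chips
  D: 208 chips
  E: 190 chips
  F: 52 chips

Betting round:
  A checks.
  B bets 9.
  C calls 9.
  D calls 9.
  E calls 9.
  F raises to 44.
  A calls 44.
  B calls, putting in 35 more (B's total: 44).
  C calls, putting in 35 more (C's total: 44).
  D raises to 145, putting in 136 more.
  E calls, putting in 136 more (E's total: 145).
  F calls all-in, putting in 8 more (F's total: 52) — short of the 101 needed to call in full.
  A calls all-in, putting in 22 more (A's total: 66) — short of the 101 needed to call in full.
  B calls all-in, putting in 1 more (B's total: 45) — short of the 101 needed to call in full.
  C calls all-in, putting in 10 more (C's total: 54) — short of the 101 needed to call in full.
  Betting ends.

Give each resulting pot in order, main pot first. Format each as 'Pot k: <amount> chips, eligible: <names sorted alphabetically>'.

Pot 1: 270 chips, eligible: A, B, C, D, E, F
Pot 2: 35 chips, eligible: A, C, D, E, F
Pot 3: 8 chips, eligible: A, C, D, E
Pot 4: 36 chips, eligible: A, D, E
Pot 5: 158 chips, eligible: D, E

Derivation:
Contributions: A=66, B=45, C=54, D=145, E=145, F=52
Pot levels (distinct totals of non-folded players): 45, 52, 54, 66, 145
Layer 1-45: 45 each from A, B, C, D, E, F = 45*6 = 270 chips; eligible A, B, C, D, E, F
Layer 46-52: 7 each from A, C, D, E, F = 7*5 = 35 chips; eligible A, C, D, E, F
Layer 53-54: 2 each from A, C, D, E = 2*4 = 8 chips; eligible A, C, D, E
Layer 55-66: 12 each from A, D, E = 12*3 = 36 chips; eligible A, D, E
Layer 67-145: 79 each from D, E = 79*2 = 158 chips; eligible D, E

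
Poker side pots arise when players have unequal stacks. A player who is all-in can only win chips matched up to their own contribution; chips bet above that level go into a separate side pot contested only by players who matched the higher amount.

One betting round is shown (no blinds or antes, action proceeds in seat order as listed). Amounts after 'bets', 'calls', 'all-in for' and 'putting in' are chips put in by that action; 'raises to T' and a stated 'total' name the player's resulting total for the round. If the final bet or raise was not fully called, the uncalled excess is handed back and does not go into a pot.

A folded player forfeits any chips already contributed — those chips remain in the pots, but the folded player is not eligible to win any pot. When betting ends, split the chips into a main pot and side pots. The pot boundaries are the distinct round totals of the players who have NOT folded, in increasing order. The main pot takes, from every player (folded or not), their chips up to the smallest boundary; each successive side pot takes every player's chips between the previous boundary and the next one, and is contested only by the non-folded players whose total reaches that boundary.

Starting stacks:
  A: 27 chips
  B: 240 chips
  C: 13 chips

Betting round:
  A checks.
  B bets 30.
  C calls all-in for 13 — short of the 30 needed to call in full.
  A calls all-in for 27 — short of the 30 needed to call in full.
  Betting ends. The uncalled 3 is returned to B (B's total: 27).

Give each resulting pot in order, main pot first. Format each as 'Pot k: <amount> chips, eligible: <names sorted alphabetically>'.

Pot 1: 39 chips, eligible: A, B, C
Pot 2: 28 chips, eligible: A, B

Derivation:
Contributions (after 3 returned to B): A=27, B=27, C=13
Pot levels (distinct totals of non-folded players): 13, 27
Layer 1-13: 13 each from A, B, C = 13*3 = 39 chips; eligible A, B, C
Layer 14-27: 14 each from A, B = 14*2 = 28 chips; eligible A, B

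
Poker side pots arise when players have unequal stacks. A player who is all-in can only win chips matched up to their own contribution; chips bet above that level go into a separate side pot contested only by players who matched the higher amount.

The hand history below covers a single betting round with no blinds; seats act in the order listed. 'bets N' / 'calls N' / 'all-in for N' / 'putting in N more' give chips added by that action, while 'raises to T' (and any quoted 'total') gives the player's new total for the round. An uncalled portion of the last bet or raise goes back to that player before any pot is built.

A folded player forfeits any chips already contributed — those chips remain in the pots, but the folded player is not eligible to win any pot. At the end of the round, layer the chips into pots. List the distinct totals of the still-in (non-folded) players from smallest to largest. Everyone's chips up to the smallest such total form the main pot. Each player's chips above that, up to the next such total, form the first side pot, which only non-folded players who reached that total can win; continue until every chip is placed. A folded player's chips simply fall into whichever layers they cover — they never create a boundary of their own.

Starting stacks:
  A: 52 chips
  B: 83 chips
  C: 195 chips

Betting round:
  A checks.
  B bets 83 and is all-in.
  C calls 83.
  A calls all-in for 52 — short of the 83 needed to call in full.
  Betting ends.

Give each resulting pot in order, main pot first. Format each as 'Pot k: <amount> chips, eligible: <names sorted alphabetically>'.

Pot 1: 156 chips, eligible: A, B, C
Pot 2: 62 chips, eligible: B, C

Derivation:
Contributions: A=52, B=83, C=83
Pot levels (distinct totals of non-folded players): 52, 83
Layer 1-52: 52 each from A, B, C = 52*3 = 156 chips; eligible A, B, C
Layer 53-83: 31 each from B, C = 31*2 = 62 chips; eligible B, C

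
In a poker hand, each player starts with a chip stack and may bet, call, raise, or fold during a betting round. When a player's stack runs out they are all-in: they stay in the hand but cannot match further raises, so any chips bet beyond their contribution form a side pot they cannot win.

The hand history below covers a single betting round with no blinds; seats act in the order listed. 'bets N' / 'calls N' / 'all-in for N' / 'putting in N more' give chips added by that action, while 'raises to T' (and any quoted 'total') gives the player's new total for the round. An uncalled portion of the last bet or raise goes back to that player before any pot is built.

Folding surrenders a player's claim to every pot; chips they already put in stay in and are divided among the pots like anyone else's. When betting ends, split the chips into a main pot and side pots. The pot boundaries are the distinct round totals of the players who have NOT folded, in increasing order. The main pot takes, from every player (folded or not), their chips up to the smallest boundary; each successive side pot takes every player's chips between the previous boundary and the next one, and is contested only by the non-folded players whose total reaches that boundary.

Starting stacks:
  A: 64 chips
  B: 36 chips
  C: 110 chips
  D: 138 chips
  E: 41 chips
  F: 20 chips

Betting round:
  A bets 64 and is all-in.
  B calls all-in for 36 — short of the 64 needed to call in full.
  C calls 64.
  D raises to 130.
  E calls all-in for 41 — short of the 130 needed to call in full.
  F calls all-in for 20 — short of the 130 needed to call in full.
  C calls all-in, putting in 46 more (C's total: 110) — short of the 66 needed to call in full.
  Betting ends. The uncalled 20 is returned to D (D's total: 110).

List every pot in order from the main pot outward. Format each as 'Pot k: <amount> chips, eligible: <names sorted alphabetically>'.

Pot 1: 120 chips, eligible: A, B, C, D, E, F
Pot 2: 80 chips, eligible: A, B, C, D, E
Pot 3: 20 chips, eligible: A, C, D, E
Pot 4: 69 chips, eligible: A, C, D
Pot 5: 92 chips, eligible: C, D

Derivation:
Contributions (after 20 returned to D): A=64, B=36, C=110, D=110, E=41, F=20
Pot levels (distinct totals of non-folded players): 20, 36, 41, 64, 110
Layer 1-20: 20 each from A, B, C, D, E, F = 20*6 = 120 chips; eligible A, B, C, D, E, F
Layer 21-36: 16 each from A, B, C, D, E = 16*5 = 80 chips; eligible A, B, C, D, E
Layer 37-41: 5 each from A, C, D, E = 5*4 = 20 chips; eligible A, C, D, E
Layer 42-64: 23 each from A, C, D = 23*3 = 69 chips; eligible A, C, D
Layer 65-110: 46 each from C, D = 46*2 = 92 chips; eligible C, D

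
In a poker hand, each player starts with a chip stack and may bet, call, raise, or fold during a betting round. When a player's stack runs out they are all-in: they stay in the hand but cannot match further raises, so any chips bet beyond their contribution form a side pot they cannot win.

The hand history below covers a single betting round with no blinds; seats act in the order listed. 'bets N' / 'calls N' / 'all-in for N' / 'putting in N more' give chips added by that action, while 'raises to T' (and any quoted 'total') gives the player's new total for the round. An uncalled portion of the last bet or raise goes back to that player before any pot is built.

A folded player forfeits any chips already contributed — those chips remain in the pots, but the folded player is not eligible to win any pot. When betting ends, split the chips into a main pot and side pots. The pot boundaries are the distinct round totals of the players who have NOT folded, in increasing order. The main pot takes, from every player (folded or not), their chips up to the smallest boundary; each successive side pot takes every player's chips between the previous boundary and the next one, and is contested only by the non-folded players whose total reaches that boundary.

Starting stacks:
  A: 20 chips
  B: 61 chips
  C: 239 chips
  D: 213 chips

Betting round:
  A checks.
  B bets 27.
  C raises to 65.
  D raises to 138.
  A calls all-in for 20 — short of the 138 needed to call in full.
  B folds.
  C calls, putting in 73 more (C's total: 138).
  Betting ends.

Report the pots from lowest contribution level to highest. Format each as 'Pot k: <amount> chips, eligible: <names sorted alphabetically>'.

Contributions: A=20, B=27, C=138, D=138
Folded: B
Pot levels (distinct totals of non-folded players): 20, 138
Layer 1-20: 20 each from A, B, C, D = 20*4 = 80 chips; eligible A, C, D
Layer 21-138: B 7 + C 118 + D 118 = 243 chips; eligible C, D

Pot 1: 80 chips, eligible: A, C, D
Pot 2: 243 chips, eligible: C, D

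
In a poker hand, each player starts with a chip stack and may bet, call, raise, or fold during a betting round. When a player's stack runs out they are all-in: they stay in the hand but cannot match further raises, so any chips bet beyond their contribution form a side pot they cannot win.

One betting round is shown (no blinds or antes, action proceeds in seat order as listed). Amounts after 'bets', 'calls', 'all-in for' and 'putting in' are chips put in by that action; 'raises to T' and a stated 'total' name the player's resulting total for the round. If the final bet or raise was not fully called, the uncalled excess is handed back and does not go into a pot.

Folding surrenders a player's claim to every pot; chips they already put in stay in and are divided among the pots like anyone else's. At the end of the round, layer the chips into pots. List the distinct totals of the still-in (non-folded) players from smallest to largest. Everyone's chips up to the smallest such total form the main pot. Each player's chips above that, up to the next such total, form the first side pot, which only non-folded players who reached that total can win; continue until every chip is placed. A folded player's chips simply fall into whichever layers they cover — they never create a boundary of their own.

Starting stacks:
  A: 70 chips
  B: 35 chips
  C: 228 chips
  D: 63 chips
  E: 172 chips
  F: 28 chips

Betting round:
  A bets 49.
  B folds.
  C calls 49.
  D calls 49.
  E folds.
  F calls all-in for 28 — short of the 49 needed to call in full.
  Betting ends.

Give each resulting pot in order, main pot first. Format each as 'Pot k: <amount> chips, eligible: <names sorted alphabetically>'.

Contributions: A=49, C=49, D=49, F=28
Folded: B, E
Pot levels (distinct totals of non-folded players): 28, 49
Layer 1-28: 28 each from A, C, D, F = 28*4 = 112 chips; eligible A, C, D, F
Layer 29-49: 21 each from A, C, D = 21*3 = 63 chips; eligible A, C, D

Pot 1: 112 chips, eligible: A, C, D, F
Pot 2: 63 chips, eligible: A, C, D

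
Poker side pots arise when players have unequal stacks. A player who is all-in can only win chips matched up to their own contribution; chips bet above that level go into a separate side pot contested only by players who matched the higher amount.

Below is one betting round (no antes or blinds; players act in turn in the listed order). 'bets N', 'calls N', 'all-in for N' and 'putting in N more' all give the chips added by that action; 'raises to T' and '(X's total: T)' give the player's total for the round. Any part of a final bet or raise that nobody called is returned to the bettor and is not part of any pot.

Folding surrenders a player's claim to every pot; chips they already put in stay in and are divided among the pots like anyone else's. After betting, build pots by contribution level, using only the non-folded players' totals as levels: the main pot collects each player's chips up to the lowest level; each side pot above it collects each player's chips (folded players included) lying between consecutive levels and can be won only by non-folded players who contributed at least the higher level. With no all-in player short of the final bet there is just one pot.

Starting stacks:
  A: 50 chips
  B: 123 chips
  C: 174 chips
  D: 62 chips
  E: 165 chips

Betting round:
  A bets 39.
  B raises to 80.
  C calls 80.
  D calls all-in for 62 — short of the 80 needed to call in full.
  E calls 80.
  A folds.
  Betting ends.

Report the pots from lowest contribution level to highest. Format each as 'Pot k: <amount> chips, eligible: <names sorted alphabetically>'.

Contributions: A=39, B=80, C=80, D=62, E=80
Folded: A
Pot levels (distinct totals of non-folded players): 62, 80
Layer 1-62: A 39 + B 62 + C 62 + D 62 + E 62 = 287 chips; eligible B, C, D, E
Layer 63-80: 18 each from B, C, E = 18*3 = 54 chips; eligible B, C, E

Pot 1: 287 chips, eligible: B, C, D, E
Pot 2: 54 chips, eligible: B, C, E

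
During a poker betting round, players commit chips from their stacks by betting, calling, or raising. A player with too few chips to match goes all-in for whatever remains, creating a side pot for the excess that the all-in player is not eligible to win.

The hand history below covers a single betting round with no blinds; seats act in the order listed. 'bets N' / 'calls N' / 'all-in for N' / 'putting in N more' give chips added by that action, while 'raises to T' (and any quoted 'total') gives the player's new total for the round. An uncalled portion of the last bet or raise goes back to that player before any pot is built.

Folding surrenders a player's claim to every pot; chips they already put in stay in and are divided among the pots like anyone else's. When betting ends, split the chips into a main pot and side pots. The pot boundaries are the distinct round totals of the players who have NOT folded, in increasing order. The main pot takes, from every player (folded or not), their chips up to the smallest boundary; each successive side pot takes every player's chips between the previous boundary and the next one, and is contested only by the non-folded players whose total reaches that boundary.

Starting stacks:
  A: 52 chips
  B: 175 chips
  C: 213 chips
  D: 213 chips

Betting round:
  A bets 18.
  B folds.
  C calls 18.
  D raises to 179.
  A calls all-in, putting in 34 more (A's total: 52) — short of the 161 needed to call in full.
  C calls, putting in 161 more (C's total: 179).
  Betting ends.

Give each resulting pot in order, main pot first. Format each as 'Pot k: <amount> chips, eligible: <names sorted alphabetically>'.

Pot 1: 156 chips, eligible: A, C, D
Pot 2: 254 chips, eligible: C, D

Derivation:
Contributions: A=52, C=179, D=179
Folded: B
Pot levels (distinct totals of non-folded players): 52, 179
Layer 1-52: 52 each from A, C, D = 52*3 = 156 chips; eligible A, C, D
Layer 53-179: 127 each from C, D = 127*2 = 254 chips; eligible C, D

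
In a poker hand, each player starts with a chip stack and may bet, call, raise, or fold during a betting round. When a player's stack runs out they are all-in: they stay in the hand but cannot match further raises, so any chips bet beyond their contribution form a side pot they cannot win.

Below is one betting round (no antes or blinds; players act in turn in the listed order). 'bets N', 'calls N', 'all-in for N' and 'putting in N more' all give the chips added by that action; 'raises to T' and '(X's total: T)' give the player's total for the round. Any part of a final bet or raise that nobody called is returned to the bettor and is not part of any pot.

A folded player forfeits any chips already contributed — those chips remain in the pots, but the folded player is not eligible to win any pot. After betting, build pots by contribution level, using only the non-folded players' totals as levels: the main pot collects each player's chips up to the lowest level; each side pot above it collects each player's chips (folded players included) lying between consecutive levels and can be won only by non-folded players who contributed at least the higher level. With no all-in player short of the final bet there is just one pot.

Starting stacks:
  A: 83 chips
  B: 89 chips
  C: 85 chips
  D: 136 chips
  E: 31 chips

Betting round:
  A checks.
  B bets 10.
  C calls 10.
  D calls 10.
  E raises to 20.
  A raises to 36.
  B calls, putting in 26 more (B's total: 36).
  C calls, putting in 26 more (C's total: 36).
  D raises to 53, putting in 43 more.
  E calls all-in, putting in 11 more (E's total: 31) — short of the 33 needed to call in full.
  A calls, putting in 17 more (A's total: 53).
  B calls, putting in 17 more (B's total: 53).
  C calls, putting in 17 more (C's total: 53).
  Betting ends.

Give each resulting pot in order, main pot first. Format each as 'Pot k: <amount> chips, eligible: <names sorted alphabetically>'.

Contributions: A=53, B=53, C=53, D=53, E=31
Pot levels (distinct totals of non-folded players): 31, 53
Layer 1-31: 31 each from A, B, C, D, E = 31*5 = 155 chips; eligible A, B, C, D, E
Layer 32-53: 22 each from A, B, C, D = 22*4 = 88 chips; eligible A, B, C, D

Pot 1: 155 chips, eligible: A, B, C, D, E
Pot 2: 88 chips, eligible: A, B, C, D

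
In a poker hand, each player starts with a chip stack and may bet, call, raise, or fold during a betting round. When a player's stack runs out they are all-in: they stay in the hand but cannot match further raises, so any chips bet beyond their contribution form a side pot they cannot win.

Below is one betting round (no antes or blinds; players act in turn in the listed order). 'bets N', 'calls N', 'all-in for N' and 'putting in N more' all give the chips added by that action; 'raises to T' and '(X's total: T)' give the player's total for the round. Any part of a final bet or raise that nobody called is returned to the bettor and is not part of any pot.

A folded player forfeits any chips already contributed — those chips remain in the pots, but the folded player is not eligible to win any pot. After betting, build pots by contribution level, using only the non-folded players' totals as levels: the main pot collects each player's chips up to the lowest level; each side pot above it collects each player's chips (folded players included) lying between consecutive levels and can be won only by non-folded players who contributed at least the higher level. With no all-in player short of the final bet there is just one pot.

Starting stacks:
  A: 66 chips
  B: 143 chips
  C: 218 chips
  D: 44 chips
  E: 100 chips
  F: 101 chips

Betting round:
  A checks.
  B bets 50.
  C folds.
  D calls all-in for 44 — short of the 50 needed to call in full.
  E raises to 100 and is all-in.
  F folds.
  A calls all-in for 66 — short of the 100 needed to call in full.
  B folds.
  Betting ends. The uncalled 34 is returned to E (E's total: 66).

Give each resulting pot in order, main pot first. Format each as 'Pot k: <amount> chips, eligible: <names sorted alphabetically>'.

Contributions (after 34 returned to E): A=66, B=50, D=44, E=66
Folded: B, C, F
Pot levels (distinct totals of non-folded players): 44, 66
Layer 1-44: 44 each from A, B, D, E = 44*4 = 176 chips; eligible A, D, E
Layer 45-66: A 22 + B 6 + E 22 = 50 chips; eligible A, E

Pot 1: 176 chips, eligible: A, D, E
Pot 2: 50 chips, eligible: A, E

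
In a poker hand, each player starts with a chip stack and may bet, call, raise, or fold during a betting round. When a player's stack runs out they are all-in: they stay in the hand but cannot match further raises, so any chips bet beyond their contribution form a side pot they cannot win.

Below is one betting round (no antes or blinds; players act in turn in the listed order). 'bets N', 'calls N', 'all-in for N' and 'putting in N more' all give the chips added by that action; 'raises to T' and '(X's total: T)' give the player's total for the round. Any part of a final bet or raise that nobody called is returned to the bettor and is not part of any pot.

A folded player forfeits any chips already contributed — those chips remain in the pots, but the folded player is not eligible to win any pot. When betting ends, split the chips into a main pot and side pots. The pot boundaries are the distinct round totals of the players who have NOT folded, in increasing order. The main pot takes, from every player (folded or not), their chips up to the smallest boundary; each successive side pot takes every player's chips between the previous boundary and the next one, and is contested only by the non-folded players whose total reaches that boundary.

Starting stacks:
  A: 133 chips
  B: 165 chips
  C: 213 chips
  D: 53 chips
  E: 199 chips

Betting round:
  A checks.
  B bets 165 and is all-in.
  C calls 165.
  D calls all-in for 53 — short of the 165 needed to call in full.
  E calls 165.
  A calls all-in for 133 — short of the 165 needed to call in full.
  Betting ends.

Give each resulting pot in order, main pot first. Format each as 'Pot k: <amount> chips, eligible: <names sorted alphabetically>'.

Contributions: A=133, B=165, C=165, D=53, E=165
Pot levels (distinct totals of non-folded players): 53, 133, 165
Layer 1-53: 53 each from A, B, C, D, E = 53*5 = 265 chips; eligible A, B, C, D, E
Layer 54-133: 80 each from A, B, C, E = 80*4 = 320 chips; eligible A, B, C, E
Layer 134-165: 32 each from B, C, E = 32*3 = 96 chips; eligible B, C, E

Pot 1: 265 chips, eligible: A, B, C, D, E
Pot 2: 320 chips, eligible: A, B, C, E
Pot 3: 96 chips, eligible: B, C, E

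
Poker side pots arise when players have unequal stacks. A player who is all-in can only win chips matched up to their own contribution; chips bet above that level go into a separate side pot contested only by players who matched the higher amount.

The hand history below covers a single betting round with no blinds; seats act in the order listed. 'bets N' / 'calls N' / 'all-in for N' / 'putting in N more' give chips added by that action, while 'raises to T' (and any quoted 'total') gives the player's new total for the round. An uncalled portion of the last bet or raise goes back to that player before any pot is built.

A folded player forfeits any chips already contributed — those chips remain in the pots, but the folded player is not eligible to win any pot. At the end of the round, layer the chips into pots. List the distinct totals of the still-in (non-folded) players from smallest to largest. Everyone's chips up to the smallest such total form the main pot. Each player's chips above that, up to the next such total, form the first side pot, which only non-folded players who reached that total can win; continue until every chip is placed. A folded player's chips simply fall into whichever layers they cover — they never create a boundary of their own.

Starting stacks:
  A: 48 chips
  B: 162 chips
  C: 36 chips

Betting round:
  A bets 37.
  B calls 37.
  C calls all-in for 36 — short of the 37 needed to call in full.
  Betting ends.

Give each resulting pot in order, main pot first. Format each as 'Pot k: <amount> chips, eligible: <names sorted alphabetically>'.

Contributions: A=37, B=37, C=36
Pot levels (distinct totals of non-folded players): 36, 37
Layer 1-36: 36 each from A, B, C = 36*3 = 108 chips; eligible A, B, C
Layer 37-37: 1 each from A, B = 1*2 = 2 chips; eligible A, B

Pot 1: 108 chips, eligible: A, B, C
Pot 2: 2 chips, eligible: A, B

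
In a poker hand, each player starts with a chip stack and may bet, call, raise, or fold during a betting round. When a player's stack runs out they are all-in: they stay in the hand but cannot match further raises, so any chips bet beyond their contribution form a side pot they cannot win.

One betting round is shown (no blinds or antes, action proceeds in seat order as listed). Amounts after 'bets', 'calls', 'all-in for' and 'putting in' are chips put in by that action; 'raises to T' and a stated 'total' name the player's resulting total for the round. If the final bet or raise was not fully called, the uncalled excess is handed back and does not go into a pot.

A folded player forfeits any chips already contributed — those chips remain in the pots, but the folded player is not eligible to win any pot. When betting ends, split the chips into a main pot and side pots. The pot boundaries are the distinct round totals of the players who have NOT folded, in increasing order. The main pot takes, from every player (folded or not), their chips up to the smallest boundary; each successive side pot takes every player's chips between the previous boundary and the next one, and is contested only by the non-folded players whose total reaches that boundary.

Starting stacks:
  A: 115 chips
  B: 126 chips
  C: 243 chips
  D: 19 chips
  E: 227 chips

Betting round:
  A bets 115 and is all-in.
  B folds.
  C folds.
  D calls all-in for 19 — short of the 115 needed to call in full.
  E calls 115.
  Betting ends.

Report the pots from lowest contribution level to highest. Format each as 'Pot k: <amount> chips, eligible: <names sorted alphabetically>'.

Pot 1: 57 chips, eligible: A, D, E
Pot 2: 192 chips, eligible: A, E

Derivation:
Contributions: A=115, D=19, E=115
Folded: B, C
Pot levels (distinct totals of non-folded players): 19, 115
Layer 1-19: 19 each from A, D, E = 19*3 = 57 chips; eligible A, D, E
Layer 20-115: 96 each from A, E = 96*2 = 192 chips; eligible A, E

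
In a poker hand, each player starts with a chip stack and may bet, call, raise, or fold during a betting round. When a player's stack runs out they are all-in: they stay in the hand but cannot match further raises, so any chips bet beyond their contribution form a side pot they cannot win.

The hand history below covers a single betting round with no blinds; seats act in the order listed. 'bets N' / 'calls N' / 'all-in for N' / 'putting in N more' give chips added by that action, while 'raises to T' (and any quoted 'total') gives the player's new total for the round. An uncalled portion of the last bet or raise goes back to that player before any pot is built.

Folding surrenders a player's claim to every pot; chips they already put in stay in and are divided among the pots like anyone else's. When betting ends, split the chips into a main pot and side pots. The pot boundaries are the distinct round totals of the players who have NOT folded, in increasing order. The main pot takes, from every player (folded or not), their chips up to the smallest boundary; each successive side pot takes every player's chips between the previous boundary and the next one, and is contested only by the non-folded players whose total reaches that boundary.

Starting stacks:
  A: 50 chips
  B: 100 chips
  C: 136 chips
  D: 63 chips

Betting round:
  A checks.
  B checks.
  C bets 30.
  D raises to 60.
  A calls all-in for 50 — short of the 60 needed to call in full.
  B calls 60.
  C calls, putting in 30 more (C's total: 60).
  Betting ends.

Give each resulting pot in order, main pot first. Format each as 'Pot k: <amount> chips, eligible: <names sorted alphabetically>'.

Contributions: A=50, B=60, C=60, D=60
Pot levels (distinct totals of non-folded players): 50, 60
Layer 1-50: 50 each from A, B, C, D = 50*4 = 200 chips; eligible A, B, C, D
Layer 51-60: 10 each from B, C, D = 10*3 = 30 chips; eligible B, C, D

Pot 1: 200 chips, eligible: A, B, C, D
Pot 2: 30 chips, eligible: B, C, D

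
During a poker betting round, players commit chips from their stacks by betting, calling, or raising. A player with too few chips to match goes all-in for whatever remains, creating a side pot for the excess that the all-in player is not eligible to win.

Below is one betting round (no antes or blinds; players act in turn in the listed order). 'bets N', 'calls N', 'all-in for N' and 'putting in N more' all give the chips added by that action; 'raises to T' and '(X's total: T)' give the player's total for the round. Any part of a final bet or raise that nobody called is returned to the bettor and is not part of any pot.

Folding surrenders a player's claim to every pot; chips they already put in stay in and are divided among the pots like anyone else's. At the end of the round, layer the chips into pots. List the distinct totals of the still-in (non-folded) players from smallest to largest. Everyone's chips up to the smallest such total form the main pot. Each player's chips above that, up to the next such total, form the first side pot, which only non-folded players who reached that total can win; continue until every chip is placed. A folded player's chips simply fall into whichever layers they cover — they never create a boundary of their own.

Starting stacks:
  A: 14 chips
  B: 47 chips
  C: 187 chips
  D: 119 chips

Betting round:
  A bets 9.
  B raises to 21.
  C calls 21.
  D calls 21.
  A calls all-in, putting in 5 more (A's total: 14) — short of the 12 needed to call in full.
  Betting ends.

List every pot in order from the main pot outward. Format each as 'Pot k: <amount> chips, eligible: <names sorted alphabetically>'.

Pot 1: 56 chips, eligible: A, B, C, D
Pot 2: 21 chips, eligible: B, C, D

Derivation:
Contributions: A=14, B=21, C=21, D=21
Pot levels (distinct totals of non-folded players): 14, 21
Layer 1-14: 14 each from A, B, C, D = 14*4 = 56 chips; eligible A, B, C, D
Layer 15-21: 7 each from B, C, D = 7*3 = 21 chips; eligible B, C, D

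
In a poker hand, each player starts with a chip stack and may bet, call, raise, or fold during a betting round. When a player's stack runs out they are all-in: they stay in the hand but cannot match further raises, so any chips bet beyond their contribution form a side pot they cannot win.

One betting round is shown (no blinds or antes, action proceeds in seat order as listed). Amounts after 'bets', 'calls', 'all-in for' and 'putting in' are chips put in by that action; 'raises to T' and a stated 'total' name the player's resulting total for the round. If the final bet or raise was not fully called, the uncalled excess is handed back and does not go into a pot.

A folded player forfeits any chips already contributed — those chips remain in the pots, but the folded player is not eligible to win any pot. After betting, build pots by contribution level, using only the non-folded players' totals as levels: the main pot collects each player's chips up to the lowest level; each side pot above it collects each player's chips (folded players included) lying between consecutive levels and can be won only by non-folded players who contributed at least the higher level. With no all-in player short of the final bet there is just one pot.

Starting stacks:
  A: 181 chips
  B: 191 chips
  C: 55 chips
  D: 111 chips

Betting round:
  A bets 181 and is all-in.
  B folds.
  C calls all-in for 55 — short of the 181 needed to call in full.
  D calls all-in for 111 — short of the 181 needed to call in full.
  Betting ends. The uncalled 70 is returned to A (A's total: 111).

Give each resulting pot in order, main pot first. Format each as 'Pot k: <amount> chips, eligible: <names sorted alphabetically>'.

Pot 1: 165 chips, eligible: A, C, D
Pot 2: 112 chips, eligible: A, D

Derivation:
Contributions (after 70 returned to A): A=111, C=55, D=111
Folded: B
Pot levels (distinct totals of non-folded players): 55, 111
Layer 1-55: 55 each from A, C, D = 55*3 = 165 chips; eligible A, C, D
Layer 56-111: 56 each from A, D = 56*2 = 112 chips; eligible A, D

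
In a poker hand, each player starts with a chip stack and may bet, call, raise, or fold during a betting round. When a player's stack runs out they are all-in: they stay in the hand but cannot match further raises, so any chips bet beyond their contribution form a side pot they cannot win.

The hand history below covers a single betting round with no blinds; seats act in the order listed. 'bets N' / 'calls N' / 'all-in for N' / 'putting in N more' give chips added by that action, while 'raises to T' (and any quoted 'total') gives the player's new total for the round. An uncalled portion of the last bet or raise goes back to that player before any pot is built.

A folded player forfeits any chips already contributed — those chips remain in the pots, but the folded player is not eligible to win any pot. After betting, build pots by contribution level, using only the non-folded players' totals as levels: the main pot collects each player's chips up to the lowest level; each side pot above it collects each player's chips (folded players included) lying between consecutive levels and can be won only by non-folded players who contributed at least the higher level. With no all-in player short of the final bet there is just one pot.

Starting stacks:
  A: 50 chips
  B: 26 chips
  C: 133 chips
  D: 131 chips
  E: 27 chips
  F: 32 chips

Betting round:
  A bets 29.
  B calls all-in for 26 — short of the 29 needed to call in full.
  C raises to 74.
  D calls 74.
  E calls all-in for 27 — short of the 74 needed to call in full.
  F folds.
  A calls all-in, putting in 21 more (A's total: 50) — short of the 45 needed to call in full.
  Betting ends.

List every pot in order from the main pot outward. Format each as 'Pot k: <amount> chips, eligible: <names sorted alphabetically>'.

Pot 1: 130 chips, eligible: A, B, C, D, E
Pot 2: 4 chips, eligible: A, C, D, E
Pot 3: 69 chips, eligible: A, C, D
Pot 4: 48 chips, eligible: C, D

Derivation:
Contributions: A=50, B=26, C=74, D=74, E=27
Folded: F
Pot levels (distinct totals of non-folded players): 26, 27, 50, 74
Layer 1-26: 26 each from A, B, C, D, E = 26*5 = 130 chips; eligible A, B, C, D, E
Layer 27-27: 1 each from A, C, D, E = 1*4 = 4 chips; eligible A, C, D, E
Layer 28-50: 23 each from A, C, D = 23*3 = 69 chips; eligible A, C, D
Layer 51-74: 24 each from C, D = 24*2 = 48 chips; eligible C, D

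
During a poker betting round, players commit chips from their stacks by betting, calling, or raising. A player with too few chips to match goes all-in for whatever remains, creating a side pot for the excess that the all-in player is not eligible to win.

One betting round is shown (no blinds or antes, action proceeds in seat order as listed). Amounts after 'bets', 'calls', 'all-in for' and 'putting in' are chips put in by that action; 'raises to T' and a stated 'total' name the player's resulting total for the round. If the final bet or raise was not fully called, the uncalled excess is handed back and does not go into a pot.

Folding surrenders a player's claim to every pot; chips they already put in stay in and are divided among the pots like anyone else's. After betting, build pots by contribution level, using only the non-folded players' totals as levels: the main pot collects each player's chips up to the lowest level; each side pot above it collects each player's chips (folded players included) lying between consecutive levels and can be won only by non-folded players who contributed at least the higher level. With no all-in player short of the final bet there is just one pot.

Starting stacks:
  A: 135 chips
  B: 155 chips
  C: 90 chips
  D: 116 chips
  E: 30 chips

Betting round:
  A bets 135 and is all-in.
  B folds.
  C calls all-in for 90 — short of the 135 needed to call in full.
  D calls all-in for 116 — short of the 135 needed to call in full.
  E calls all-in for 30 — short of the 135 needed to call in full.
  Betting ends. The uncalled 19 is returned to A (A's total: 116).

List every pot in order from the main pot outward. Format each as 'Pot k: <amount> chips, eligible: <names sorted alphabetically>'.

Pot 1: 120 chips, eligible: A, C, D, E
Pot 2: 180 chips, eligible: A, C, D
Pot 3: 52 chips, eligible: A, D

Derivation:
Contributions (after 19 returned to A): A=116, C=90, D=116, E=30
Folded: B
Pot levels (distinct totals of non-folded players): 30, 90, 116
Layer 1-30: 30 each from A, C, D, E = 30*4 = 120 chips; eligible A, C, D, E
Layer 31-90: 60 each from A, C, D = 60*3 = 180 chips; eligible A, C, D
Layer 91-116: 26 each from A, D = 26*2 = 52 chips; eligible A, D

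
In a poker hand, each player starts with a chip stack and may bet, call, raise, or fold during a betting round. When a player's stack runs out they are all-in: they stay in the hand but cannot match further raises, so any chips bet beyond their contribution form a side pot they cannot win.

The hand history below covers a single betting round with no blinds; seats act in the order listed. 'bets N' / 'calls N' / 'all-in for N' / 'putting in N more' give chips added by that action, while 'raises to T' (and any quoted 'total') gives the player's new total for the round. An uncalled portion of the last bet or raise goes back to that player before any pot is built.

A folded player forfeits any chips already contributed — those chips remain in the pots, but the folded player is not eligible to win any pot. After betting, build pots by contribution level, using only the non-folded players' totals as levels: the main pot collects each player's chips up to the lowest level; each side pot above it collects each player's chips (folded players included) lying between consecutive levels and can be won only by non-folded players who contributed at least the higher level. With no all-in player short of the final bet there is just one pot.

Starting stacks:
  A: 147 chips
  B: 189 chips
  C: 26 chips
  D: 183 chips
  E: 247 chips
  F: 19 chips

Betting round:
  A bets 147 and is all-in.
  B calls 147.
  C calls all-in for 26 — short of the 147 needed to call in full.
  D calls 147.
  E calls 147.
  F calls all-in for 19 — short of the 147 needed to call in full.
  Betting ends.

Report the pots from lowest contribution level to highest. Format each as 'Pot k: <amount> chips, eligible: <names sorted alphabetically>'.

Pot 1: 114 chips, eligible: A, B, C, D, E, F
Pot 2: 35 chips, eligible: A, B, C, D, E
Pot 3: 484 chips, eligible: A, B, D, E

Derivation:
Contributions: A=147, B=147, C=26, D=147, E=147, F=19
Pot levels (distinct totals of non-folded players): 19, 26, 147
Layer 1-19: 19 each from A, B, C, D, E, F = 19*6 = 114 chips; eligible A, B, C, D, E, F
Layer 20-26: 7 each from A, B, C, D, E = 7*5 = 35 chips; eligible A, B, C, D, E
Layer 27-147: 121 each from A, B, D, E = 121*4 = 484 chips; eligible A, B, D, E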